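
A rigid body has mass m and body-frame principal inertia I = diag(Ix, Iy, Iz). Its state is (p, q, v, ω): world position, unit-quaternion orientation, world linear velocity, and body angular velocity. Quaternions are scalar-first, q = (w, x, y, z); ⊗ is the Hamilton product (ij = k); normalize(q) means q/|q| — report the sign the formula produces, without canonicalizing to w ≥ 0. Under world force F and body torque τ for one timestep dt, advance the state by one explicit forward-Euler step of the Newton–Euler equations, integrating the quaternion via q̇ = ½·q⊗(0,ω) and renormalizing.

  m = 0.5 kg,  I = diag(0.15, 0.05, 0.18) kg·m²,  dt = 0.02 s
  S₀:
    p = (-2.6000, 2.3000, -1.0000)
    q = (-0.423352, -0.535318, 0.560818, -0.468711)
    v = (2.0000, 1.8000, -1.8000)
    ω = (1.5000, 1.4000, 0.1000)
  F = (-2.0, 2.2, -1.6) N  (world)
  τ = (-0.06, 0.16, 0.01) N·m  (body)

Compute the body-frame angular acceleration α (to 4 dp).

precession coupling ω×(Iω) = (0.0182, -0.0045, -0.2100)
(τ − ω×Iω)/I = (-0.5213, 3.2900, 1.2222)

α = (-0.5213, 3.2900, 1.2222)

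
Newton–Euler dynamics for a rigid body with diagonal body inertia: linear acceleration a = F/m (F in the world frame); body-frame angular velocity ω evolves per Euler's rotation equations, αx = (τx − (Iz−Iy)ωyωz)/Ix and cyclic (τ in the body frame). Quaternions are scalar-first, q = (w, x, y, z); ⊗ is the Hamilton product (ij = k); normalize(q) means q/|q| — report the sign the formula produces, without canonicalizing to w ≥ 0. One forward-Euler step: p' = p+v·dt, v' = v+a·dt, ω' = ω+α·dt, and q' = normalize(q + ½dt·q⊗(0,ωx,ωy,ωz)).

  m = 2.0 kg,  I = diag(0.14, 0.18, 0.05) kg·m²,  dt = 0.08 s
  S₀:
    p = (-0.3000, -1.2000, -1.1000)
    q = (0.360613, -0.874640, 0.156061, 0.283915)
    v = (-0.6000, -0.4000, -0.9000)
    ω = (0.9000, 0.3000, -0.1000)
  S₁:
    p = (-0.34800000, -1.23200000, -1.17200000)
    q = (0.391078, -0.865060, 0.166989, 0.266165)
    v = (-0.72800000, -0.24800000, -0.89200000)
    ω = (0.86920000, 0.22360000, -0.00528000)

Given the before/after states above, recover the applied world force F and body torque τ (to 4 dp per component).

v₁ − v₀ = (-0.12800000, 0.15200000, 0.00800000)
F = m·Δv/dt = (-3.2000, 3.8000, 0.2000)
ω₁ − ω₀ = (-0.03080000, -0.07640000, 0.09472000)
ω₀×(Iω₀) = (0.0039, -0.0081, 0.0108)
I·α + gyro = (-0.0500, -0.1800, 0.0700)

F = (-3.2000, 3.8000, 0.2000)
τ = (-0.0500, -0.1800, 0.0700)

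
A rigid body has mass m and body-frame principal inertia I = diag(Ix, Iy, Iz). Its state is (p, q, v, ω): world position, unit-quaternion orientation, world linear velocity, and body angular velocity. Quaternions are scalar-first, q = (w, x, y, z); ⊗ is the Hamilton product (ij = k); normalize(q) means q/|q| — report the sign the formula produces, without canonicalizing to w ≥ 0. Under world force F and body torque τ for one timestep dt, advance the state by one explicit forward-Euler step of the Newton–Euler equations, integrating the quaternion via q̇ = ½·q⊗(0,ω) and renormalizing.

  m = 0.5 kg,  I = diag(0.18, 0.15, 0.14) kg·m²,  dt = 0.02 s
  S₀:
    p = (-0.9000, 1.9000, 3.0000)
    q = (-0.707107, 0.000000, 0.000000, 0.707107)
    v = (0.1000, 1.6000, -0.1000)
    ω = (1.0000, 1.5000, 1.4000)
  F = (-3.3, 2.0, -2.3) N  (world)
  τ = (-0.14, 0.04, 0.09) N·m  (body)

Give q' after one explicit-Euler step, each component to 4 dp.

q' = (-0.7168, -0.0177, -0.0035, 0.6970)

Hamilton product q⊗(0,ω) = (-0.9899498, -1.7677675, -0.3535535, -0.9899498)
q + ½dt·q⊗(0,ω), renormalized = (-0.7168, -0.0177, -0.0035, 0.6970)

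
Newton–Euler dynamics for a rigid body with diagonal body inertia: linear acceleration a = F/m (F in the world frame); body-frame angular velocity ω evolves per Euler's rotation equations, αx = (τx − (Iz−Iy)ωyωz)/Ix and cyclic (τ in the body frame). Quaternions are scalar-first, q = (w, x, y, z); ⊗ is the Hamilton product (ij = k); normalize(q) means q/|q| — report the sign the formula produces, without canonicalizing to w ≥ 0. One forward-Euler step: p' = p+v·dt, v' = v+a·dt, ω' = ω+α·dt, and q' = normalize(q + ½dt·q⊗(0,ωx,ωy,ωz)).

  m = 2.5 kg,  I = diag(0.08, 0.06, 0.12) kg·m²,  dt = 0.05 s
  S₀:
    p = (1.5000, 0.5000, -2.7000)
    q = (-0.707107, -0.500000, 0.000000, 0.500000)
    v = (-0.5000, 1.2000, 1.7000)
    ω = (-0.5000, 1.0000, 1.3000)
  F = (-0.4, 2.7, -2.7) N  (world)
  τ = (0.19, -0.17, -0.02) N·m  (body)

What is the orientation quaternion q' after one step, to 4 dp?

Hamilton product q⊗(0,ω) = (-0.9000000, -0.1464465, -0.3071070, -1.4192391)
q' = normalize(q + ½dt·q⊗(0,ω)) = (-0.7289, -0.5032, -0.0077, 0.4641)

q' = (-0.7289, -0.5032, -0.0077, 0.4641)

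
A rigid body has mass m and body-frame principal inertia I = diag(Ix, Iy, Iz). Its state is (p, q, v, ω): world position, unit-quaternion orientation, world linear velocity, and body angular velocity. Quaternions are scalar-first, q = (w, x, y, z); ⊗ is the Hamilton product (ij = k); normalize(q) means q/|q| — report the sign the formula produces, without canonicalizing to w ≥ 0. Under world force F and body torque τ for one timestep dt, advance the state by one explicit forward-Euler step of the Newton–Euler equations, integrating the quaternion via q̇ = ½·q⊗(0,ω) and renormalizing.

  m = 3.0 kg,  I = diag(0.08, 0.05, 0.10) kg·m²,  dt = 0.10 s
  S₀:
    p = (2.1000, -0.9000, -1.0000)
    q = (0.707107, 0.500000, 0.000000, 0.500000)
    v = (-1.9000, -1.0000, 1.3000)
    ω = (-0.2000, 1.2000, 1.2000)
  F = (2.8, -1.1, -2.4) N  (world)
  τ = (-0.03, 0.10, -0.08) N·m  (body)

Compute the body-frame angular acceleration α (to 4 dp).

ω×(Iω) gyroscopic = (0.0720, 0.0048, 0.0072)
angular accel α = (-1.2750, 1.9040, -0.8720)

α = (-1.2750, 1.9040, -0.8720)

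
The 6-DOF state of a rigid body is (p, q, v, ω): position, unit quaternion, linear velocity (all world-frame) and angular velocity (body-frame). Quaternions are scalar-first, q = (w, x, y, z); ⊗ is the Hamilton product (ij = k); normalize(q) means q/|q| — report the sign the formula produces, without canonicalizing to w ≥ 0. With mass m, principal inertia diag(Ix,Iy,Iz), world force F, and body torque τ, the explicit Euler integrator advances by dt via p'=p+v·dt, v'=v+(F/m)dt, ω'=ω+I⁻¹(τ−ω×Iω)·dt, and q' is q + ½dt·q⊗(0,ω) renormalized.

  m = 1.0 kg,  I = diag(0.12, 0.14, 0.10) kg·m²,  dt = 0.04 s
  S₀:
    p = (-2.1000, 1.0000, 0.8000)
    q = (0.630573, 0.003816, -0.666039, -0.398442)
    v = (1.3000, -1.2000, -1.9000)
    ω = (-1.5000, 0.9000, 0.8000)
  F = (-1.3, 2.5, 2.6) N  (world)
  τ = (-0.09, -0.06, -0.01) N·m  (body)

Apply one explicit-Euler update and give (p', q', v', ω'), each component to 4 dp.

angular accel α = (-0.5100, -0.2571, 0.1700)
ω' = ω + α·dt = (-1.5204, 0.8897, 0.8068)
q⊗(0,ω) = (0.9239127, -1.1200929, 1.1621259, -0.4911657)
q' = normalize(q + ½dt·q⊗(0,ω)) = (0.6486, -0.0186, -0.6423, -0.4080)
p + v·dt = (-2.0480, 0.9520, 0.7240)
new velocity v' = (1.2480, -1.1000, -1.7960)

p' = (-2.0480, 0.9520, 0.7240)
q' = (0.6486, -0.0186, -0.6423, -0.4080)
v' = (1.2480, -1.1000, -1.7960)
ω' = (-1.5204, 0.8897, 0.8068)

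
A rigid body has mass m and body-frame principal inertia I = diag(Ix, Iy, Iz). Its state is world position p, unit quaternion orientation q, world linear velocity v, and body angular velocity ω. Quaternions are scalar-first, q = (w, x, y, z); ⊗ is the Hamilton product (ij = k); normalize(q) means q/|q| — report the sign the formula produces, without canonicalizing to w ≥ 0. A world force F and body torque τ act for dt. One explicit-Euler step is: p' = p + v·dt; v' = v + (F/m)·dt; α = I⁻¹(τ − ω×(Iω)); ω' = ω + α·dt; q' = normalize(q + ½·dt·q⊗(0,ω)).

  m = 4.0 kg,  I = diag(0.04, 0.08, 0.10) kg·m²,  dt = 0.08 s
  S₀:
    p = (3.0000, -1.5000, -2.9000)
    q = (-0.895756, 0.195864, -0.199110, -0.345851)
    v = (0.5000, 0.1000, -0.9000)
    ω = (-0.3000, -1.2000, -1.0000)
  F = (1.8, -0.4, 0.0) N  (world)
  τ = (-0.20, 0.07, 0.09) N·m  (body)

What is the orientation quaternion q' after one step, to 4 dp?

q' = (-0.9149, 0.1976, -0.1438, -0.3212)

q⊗(0,ω) = (-0.5260238, 0.0528156, 1.3745265, 0.6009862)
updated quaternion q' = (-0.9149, 0.1976, -0.1438, -0.3212)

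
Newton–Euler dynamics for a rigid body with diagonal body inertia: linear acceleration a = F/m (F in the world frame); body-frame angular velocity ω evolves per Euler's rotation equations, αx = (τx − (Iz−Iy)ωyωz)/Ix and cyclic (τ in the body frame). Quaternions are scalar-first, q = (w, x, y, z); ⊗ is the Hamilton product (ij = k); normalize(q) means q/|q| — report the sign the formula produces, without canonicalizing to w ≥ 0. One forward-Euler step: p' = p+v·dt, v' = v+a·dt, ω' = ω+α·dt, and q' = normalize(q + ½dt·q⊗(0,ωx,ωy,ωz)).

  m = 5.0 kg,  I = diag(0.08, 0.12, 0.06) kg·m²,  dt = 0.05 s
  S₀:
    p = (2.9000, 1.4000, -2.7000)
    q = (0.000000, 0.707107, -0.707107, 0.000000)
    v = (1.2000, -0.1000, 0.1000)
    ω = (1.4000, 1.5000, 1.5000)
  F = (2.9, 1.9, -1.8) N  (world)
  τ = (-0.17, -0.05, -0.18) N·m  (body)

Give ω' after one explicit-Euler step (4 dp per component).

ω×(Iω) gyroscopic = (-0.1350, 0.0420, 0.0840)
(τ − ω×Iω)/I = (-0.4375, -0.7667, -4.4000)
ω' = ω + α·dt = (1.3781, 1.4617, 1.2800)

ω' = (1.3781, 1.4617, 1.2800)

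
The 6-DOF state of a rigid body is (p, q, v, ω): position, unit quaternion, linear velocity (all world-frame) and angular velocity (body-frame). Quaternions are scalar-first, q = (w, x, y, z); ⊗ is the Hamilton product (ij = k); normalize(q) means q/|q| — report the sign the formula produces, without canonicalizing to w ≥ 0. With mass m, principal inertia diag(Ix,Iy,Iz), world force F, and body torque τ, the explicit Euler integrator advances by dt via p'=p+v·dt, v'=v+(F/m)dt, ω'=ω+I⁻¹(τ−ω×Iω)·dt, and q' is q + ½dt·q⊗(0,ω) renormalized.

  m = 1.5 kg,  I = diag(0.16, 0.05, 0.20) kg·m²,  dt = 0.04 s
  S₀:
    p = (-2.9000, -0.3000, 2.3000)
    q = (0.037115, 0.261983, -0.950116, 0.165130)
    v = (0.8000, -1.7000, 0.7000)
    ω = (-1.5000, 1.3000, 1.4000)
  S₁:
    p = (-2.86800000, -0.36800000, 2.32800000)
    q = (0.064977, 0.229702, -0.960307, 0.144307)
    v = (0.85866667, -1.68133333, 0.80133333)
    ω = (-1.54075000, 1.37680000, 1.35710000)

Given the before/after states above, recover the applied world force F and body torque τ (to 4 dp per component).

Δω = ω₁−ω₀ = (-0.04075000, 0.07680000, -0.04290000)
τ = I·(Δω/dt) + ω₀×(Iω₀) = (0.1100, 0.1800, 0.0000)
velocity change Δv = (0.05866667, 0.01866667, 0.10133333)
m·(v₁−v₀)/dt = (2.2000, 0.7000, 3.8000)

F = (2.2000, 0.7000, 3.8000)
τ = (0.1100, 0.1800, 0.0000)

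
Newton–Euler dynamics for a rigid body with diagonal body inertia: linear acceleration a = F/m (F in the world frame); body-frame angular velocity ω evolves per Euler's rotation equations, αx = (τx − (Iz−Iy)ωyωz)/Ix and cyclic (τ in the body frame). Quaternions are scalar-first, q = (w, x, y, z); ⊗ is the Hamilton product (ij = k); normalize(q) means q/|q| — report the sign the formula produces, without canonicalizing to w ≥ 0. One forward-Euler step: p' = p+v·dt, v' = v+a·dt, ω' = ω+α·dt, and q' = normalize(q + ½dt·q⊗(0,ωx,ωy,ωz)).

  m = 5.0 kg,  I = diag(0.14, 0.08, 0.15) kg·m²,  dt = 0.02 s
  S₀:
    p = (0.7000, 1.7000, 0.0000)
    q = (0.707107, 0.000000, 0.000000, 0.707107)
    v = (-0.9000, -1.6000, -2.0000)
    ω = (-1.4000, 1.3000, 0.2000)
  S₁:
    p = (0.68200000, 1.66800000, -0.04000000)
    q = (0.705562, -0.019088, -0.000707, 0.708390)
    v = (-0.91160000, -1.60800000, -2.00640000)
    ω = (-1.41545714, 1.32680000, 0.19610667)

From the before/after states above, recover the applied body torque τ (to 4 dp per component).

rate change Δω = (-0.01545714, 0.02680000, -0.00389333)
precession coupling = (0.0182, 0.0028, 0.1092)
applied torque τ = (-0.0900, 0.1100, 0.0800)

τ = (-0.0900, 0.1100, 0.0800)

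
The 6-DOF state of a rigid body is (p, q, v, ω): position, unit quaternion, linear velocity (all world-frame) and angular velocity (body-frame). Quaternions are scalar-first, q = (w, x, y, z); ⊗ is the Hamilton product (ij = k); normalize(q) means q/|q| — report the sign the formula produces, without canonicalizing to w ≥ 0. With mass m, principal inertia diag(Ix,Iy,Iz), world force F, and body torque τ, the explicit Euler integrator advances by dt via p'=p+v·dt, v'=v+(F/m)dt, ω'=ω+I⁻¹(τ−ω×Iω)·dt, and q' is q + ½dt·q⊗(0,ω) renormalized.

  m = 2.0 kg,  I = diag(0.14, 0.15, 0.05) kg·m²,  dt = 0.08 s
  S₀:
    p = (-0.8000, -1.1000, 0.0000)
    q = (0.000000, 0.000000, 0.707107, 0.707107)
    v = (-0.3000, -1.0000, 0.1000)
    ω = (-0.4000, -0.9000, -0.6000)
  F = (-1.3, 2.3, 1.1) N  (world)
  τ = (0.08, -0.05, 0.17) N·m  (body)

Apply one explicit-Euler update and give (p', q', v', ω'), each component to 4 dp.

p' = (-0.8240, -1.1800, 0.0080)
q' = (0.0424, 0.0085, 0.6951, 0.7177)
v' = (-0.3520, -0.9080, 0.1440)
ω' = (-0.3234, -0.9382, -0.3338)

a = F/m = (-0.6500, 1.1500, 0.5500)
p' = p + v·dt = (-0.8240, -1.1800, 0.0080)
v' = v + a·dt = (-0.3520, -0.9080, 0.1440)
gyro term ω×Iω = (-0.0540, 0.0216, 0.0036)
angular accel α = (0.9571, -0.4773, 3.3280)
new body rate ω' = (-0.3234, -0.9382, -0.3338)
Hamilton product q⊗(0,ω) = (1.0606605, 0.2121321, -0.2828428, 0.2828428)
q' = normalize(q + ½dt·q⊗(0,ω)) = (0.0424, 0.0085, 0.6951, 0.7177)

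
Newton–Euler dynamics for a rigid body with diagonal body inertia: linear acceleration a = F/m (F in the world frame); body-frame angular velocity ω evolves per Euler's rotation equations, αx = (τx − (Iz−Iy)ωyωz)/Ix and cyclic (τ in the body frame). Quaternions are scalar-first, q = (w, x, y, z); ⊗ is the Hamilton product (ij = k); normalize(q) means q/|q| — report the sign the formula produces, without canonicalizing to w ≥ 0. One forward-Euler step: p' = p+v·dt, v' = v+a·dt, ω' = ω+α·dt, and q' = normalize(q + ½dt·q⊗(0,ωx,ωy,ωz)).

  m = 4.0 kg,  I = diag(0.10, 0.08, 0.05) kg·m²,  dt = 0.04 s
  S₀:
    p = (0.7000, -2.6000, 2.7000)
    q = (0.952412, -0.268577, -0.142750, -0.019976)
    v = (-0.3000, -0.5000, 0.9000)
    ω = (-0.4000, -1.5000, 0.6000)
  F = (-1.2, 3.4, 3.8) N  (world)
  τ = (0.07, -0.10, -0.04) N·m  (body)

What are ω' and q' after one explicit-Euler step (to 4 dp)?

ω' = (-0.3828, -1.5440, 0.5776)
q' = (0.9457, -0.2784, -0.1678, -0.0016)

precession coupling ω×(Iω) = (0.0270, -0.0120, -0.0120)
(τ − ω×Iω)/I = (0.4300, -1.1000, -0.5600)
ω' = ω + α·dt = (-0.3828, -1.5440, 0.5776)
Hamilton product q⊗(0,ω) = (-0.3095702, -0.4965788, -1.2594814, 0.9172127)
q' = normalize(q + ½dt·q⊗(0,ω)) = (0.9457, -0.2784, -0.1678, -0.0016)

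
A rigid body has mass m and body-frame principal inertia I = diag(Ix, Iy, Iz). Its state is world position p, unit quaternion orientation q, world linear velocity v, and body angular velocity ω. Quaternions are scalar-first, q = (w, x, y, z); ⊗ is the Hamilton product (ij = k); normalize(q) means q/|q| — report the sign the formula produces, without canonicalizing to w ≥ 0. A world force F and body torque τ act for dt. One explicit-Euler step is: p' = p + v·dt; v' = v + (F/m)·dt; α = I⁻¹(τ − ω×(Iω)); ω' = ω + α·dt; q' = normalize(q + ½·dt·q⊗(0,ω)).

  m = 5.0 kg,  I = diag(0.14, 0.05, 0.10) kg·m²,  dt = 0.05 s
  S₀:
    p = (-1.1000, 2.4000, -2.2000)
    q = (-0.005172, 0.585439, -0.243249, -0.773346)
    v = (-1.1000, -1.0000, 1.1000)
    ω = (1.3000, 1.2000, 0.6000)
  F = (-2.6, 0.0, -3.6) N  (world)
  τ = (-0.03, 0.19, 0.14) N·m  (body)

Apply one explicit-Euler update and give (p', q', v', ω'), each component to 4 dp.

ω×(Iω) gyroscopic = (0.0360, 0.0312, -0.1404)
(τ − ω×Iω)/I = (-0.4714, 3.1760, 2.8040)
ω' = ω + α·dt = (1.2764, 1.3588, 0.7402)
Hamilton product q⊗(0,ω) = (-0.0051643, 0.7753422, -1.3628196, 1.0156473)
q + ½dt·q⊗(0,ω), renormalized = (-0.0053, 0.6042, -0.2770, -0.7471)
a = (-0.5200, 0.0000, -0.7200)
p' = p + v·dt = (-1.1550, 2.3500, -2.1450)
new velocity v' = (-1.1260, -1.0000, 1.0640)

p' = (-1.1550, 2.3500, -2.1450)
q' = (-0.0053, 0.6042, -0.2770, -0.7471)
v' = (-1.1260, -1.0000, 1.0640)
ω' = (1.2764, 1.3588, 0.7402)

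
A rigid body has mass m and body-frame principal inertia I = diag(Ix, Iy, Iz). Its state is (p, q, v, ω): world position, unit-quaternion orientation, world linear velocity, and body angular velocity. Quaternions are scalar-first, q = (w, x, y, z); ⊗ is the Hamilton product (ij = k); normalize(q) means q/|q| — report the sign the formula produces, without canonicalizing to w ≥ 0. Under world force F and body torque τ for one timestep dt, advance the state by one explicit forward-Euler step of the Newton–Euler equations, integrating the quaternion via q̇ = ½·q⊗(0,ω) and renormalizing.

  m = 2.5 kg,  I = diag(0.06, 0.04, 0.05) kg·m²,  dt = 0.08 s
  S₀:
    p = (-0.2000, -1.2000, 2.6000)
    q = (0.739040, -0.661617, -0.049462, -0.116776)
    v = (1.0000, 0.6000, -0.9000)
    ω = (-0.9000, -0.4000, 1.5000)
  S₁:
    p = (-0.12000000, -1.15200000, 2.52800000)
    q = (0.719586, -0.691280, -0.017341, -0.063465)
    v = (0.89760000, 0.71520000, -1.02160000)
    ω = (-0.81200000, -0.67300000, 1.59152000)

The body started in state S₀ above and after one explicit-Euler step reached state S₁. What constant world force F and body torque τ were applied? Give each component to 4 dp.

velocity change Δv = (-0.10240000, 0.11520000, -0.12160000)
F = m·Δv/dt = (-3.2000, 3.6000, -3.8000)
Δω = ω₁−ω₀ = (0.08800000, -0.27300000, 0.09152000)
I·α + gyro = (0.0600, -0.1500, 0.0500)

F = (-3.2000, 3.6000, -3.8000)
τ = (0.0600, -0.1500, 0.0500)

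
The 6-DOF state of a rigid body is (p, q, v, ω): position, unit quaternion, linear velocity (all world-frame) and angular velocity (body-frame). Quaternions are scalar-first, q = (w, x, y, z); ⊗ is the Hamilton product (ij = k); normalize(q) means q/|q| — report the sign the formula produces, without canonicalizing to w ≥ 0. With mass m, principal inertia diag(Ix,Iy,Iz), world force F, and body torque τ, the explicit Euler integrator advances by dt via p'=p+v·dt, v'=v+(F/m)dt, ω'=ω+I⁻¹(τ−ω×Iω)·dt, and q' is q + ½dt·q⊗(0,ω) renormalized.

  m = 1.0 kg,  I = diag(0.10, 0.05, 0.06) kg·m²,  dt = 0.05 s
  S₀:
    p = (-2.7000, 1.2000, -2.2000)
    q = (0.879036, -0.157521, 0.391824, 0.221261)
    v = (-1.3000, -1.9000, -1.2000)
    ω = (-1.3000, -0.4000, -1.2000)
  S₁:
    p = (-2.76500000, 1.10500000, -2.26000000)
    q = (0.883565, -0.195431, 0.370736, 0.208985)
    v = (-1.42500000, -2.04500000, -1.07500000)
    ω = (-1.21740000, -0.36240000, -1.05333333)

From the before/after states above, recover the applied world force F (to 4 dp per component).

velocity change Δv = (-0.12500000, -0.14500000, 0.12500000)
F = m·Δv/dt = (-2.5000, -2.9000, 2.5000)

F = (-2.5000, -2.9000, 2.5000)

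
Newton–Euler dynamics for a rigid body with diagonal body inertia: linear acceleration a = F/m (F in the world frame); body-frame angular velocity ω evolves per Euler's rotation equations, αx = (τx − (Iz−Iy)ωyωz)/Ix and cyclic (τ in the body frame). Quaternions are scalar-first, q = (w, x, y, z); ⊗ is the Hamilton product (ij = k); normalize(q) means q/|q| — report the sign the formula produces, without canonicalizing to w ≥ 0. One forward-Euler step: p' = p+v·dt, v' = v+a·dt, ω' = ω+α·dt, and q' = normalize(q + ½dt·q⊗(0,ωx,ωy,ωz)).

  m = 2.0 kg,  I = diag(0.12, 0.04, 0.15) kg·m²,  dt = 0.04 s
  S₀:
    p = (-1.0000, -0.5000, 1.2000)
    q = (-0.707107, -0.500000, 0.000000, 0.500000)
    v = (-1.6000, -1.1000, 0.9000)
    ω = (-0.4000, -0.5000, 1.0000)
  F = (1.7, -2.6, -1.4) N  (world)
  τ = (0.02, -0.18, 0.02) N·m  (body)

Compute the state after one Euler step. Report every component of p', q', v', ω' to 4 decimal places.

angular accel α = (0.6250, -4.8000, 0.2400)
ω + α·dt = (-0.3750, -0.6920, 1.0096)
Hamilton product q⊗(0,ω) = (-0.7000000, 0.5328428, 0.6535535, -0.4571070)
q + ½dt·q⊗(0,ω), renormalized = (-0.7209, -0.4892, 0.0131, 0.4907)
p + v·dt = (-1.0640, -0.5440, 1.2360)
v + (F/m)dt = (-1.5660, -1.1520, 0.8720)

p' = (-1.0640, -0.5440, 1.2360)
q' = (-0.7209, -0.4892, 0.0131, 0.4907)
v' = (-1.5660, -1.1520, 0.8720)
ω' = (-0.3750, -0.6920, 1.0096)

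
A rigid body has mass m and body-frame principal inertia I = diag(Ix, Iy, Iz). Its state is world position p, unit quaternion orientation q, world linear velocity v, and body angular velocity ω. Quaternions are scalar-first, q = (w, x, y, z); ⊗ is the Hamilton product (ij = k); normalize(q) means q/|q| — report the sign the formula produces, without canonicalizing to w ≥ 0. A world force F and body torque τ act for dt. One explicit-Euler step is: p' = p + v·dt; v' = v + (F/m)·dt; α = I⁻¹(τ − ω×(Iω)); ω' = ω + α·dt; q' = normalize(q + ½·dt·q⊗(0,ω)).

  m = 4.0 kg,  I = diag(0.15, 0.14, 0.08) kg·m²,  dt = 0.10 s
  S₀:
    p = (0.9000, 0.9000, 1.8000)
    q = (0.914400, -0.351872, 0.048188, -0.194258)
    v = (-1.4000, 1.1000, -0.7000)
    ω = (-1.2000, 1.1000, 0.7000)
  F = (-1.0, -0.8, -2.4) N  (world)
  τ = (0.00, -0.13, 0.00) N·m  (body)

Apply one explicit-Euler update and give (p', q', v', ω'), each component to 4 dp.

a = (-0.2500, -0.2000, -0.6000)
p' = p + v·dt = (0.7600, 1.0100, 1.7300)
new velocity v' = (-1.4250, 1.0800, -0.7600)
ω×(Iω) gyroscopic = (-0.0462, -0.0588, 0.0132)
angular accel α = (0.3080, -0.5086, -0.1650)
ω' = ω + α·dt = (-1.1692, 1.0491, 0.6835)
q⊗(0,ω) = (-0.3392726, -0.8498646, 1.4852600, 0.3108464)
q' = normalize(q + ½dt·q⊗(0,ω)) = (0.8939, -0.3928, 0.1220, -0.1780)

p' = (0.7600, 1.0100, 1.7300)
q' = (0.8939, -0.3928, 0.1220, -0.1780)
v' = (-1.4250, 1.0800, -0.7600)
ω' = (-1.1692, 1.0491, 0.6835)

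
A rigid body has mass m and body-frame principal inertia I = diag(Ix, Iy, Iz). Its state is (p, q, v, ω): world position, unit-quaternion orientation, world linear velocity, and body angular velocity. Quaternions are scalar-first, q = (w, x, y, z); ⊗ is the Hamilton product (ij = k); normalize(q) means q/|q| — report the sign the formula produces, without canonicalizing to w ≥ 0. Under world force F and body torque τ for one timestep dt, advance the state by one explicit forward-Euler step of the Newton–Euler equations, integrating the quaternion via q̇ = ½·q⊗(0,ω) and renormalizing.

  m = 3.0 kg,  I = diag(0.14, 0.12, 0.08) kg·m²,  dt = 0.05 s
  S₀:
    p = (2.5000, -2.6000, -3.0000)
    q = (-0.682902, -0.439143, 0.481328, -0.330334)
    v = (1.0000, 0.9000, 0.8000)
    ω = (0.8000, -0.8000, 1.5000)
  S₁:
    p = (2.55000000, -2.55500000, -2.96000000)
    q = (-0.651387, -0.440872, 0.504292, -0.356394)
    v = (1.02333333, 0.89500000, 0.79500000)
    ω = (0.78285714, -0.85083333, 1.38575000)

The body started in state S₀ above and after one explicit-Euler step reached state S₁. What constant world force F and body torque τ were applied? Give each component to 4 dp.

F = (1.4000, -0.3000, -0.3000)
τ = (0.0000, -0.0500, -0.1700)

Δv = v₁−v₀ = (0.02333333, -0.00500000, -0.00500000)
F = m·Δv/dt = (1.4000, -0.3000, -0.3000)
ω₁ − ω₀ = (-0.01714286, -0.05083333, -0.11425000)
τ = I·(Δω/dt) + ω₀×(Iω₀) = (0.0000, -0.0500, -0.1700)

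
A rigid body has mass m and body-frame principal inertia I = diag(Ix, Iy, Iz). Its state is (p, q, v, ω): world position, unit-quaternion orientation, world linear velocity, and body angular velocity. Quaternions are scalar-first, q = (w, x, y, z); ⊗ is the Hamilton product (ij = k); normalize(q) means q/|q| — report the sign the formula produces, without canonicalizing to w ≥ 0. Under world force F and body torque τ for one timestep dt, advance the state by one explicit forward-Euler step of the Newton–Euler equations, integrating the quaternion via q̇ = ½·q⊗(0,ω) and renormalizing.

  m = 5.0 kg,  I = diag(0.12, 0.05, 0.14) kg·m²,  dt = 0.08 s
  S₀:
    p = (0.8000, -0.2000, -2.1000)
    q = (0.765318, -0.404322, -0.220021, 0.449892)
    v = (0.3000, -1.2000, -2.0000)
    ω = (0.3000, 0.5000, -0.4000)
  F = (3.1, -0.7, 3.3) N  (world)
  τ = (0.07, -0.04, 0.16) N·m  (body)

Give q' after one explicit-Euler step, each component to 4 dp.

Hamilton product q⊗(0,ω) = (0.4112639, 0.0926578, 0.3558978, -0.4422819)
q' = normalize(q + ½dt·q⊗(0,ω)) = (0.7815, -0.4005, -0.2057, 0.4320)

q' = (0.7815, -0.4005, -0.2057, 0.4320)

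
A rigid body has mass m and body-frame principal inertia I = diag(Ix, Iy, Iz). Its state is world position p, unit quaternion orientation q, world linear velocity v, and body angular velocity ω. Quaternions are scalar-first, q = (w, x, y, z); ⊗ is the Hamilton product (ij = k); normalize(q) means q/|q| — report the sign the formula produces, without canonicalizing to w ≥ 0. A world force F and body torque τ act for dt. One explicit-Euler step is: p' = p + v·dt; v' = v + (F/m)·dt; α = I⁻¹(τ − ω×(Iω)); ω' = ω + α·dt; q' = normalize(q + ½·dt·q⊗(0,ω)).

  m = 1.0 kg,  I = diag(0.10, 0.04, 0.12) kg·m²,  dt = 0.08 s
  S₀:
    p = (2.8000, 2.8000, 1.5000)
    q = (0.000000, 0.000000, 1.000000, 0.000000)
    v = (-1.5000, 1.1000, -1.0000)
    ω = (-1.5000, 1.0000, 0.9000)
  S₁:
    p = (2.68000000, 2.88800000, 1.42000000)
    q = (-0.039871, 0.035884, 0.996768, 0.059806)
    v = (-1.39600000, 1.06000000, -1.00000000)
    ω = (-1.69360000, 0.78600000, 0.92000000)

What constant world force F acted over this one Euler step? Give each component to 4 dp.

velocity change Δv = (0.10400000, -0.04000000, 0.00000000)
F = m·Δv/dt = (1.3000, -0.5000, 0.0000)

F = (1.3000, -0.5000, 0.0000)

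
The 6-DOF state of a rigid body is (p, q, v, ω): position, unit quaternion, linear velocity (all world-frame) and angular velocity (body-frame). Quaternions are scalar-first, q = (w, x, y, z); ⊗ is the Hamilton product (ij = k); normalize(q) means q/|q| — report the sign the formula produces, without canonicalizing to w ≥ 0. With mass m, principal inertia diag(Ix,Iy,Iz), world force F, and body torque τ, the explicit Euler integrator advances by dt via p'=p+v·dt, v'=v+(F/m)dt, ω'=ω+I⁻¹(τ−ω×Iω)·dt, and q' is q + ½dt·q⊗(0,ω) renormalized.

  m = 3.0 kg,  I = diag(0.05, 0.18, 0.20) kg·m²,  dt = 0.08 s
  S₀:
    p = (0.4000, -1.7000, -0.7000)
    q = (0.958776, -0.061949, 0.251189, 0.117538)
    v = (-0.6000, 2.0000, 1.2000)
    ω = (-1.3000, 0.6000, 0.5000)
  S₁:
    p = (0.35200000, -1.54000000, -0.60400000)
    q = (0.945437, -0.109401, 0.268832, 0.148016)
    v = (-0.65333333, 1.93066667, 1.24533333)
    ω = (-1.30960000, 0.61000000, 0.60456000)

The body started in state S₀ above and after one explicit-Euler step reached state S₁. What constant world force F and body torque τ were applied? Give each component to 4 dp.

F = (-2.0000, -2.6000, 1.7000)
τ = (0.0000, 0.1200, 0.1600)

Δv = v₁−v₀ = (-0.05333333, -0.06933333, 0.04533333)
applied force F = (-2.0000, -2.6000, 1.7000)
ω₁ − ω₀ = (-0.00960000, 0.01000000, 0.10456000)
precession coupling = (0.0060, 0.0975, -0.1014)
applied torque τ = (0.0000, 0.1200, 0.1600)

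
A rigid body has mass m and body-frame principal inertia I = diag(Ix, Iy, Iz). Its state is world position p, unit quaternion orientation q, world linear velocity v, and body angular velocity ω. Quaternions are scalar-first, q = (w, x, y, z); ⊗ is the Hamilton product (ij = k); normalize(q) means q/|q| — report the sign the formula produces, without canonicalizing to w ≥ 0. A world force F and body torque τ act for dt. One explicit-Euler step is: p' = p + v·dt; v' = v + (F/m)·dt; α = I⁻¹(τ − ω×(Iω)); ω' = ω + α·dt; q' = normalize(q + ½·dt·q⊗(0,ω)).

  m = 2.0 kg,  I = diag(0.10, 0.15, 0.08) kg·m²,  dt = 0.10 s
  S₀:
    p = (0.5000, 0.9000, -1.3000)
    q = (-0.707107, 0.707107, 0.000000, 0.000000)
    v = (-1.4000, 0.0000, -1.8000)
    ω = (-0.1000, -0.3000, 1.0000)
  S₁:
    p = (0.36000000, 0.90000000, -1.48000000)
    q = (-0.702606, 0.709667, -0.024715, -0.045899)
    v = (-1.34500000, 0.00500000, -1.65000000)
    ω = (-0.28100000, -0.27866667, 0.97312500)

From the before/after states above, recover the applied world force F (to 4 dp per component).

F = (1.1000, 0.1000, 3.0000)

Δv = v₁−v₀ = (0.05500000, 0.00500000, 0.15000000)
applied force F = (1.1000, 0.1000, 3.0000)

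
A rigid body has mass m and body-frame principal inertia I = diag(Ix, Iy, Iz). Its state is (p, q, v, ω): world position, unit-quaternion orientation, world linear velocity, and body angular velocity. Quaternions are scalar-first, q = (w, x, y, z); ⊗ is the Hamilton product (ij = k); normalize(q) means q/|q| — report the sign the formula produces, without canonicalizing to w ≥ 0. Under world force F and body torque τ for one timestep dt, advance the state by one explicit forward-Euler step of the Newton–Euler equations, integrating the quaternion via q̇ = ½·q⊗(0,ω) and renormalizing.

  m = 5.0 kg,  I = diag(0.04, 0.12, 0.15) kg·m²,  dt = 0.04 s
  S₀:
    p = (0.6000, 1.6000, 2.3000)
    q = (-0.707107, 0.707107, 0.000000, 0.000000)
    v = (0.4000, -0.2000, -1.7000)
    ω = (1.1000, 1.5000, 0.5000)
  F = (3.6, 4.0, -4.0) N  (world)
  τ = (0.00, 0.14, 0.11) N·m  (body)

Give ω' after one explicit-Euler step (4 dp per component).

ω' = (1.0775, 1.5668, 0.4941)

angular accel α = (-0.5625, 1.6708, -0.1467)
ω' = ω + α·dt = (1.0775, 1.5668, 0.4941)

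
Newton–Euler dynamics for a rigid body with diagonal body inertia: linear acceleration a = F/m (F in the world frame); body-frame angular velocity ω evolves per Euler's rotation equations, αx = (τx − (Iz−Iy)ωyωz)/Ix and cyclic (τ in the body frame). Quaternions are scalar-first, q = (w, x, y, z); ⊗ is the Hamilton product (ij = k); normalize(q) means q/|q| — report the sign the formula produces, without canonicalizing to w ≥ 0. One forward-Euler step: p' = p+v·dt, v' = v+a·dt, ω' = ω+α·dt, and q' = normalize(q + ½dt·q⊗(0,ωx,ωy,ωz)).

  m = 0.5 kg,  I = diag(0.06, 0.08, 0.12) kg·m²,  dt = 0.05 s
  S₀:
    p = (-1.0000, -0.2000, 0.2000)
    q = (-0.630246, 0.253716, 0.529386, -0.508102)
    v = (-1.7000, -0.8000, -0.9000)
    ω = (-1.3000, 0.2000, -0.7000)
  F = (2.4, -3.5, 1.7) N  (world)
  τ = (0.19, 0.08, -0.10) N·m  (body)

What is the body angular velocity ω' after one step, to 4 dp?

ω×(Iω) gyroscopic = (-0.0056, -0.0546, -0.0052)
α = I⁻¹(τ − ω×Iω) = (3.2600, 1.6825, -0.7900)
ω + α·dt = (-1.1370, 0.2841, -0.7395)

ω' = (-1.1370, 0.2841, -0.7395)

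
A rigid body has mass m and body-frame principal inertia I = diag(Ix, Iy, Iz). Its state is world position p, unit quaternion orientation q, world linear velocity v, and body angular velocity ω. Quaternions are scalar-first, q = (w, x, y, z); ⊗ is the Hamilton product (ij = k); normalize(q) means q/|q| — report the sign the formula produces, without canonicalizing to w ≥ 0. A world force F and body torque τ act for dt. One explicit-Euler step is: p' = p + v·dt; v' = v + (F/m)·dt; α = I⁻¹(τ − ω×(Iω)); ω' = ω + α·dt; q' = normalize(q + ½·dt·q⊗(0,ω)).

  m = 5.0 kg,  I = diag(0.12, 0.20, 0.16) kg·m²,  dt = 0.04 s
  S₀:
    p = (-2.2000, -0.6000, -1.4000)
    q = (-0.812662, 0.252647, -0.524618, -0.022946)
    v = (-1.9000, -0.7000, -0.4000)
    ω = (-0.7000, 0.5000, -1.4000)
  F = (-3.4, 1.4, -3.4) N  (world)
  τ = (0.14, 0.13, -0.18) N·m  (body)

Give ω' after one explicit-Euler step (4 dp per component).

ω' = (-0.6627, 0.5338, -1.4380)

precession coupling ω×(Iω) = (0.0280, -0.0392, -0.0280)
α = I⁻¹(τ − ω×Iω) = (0.9333, 0.8460, -0.9500)
new body rate ω' = (-0.6627, 0.5338, -1.4380)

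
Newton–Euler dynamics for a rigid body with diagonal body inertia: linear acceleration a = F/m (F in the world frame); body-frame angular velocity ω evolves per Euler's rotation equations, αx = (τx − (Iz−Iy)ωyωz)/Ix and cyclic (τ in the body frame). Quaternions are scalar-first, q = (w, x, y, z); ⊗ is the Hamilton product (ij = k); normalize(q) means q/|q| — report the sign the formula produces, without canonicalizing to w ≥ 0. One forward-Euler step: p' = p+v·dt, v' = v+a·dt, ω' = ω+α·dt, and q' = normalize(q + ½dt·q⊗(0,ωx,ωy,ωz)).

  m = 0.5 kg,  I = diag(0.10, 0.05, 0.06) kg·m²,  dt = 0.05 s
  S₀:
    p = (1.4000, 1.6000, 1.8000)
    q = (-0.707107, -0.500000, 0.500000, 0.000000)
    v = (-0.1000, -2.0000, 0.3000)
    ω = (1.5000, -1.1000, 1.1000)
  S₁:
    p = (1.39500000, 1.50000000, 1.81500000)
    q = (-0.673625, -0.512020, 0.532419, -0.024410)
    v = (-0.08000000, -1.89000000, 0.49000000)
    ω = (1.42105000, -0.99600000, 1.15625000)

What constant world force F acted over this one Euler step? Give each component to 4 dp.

F = (0.2000, 1.1000, 1.9000)

v₁ − v₀ = (0.02000000, 0.11000000, 0.19000000)
m·(v₁−v₀)/dt = (0.2000, 1.1000, 1.9000)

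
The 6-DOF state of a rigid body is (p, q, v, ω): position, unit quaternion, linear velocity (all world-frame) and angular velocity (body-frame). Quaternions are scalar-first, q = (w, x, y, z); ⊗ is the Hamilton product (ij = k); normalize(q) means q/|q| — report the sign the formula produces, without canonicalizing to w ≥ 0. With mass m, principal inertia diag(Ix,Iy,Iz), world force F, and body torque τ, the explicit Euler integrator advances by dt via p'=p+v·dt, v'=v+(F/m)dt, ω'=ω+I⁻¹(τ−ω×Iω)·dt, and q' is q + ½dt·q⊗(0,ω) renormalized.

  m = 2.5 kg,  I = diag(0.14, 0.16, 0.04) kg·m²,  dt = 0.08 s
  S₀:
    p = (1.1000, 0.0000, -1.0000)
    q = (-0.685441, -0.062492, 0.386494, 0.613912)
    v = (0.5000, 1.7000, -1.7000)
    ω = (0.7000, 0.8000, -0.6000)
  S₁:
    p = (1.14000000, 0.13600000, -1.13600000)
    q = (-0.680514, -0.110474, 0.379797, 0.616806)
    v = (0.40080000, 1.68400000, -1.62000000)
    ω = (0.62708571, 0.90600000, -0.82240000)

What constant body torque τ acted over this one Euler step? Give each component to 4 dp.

rate change Δω = (-0.07291429, 0.10600000, -0.22240000)
ω₀×(Iω₀) = (0.0576, -0.0420, 0.0112)
τ = I·(Δω/dt) + ω₀×(Iω₀) = (-0.0700, 0.1700, -0.1000)

τ = (-0.0700, 0.1700, -0.1000)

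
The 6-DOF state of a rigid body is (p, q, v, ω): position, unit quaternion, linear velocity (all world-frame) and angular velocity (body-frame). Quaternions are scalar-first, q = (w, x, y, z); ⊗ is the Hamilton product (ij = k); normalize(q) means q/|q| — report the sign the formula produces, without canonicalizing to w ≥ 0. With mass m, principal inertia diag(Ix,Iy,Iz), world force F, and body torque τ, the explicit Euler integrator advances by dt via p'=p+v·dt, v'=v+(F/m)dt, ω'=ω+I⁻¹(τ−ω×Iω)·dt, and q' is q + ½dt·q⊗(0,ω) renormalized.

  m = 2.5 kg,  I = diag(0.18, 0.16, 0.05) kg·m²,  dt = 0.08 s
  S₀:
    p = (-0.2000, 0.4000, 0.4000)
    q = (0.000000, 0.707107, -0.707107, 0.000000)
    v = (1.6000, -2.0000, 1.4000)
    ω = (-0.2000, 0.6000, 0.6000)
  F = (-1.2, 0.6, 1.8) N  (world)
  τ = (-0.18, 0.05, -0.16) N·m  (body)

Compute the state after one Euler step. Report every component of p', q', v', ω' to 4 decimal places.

p' = (-0.0720, 0.2400, 0.5120)
q' = (0.0226, 0.6897, -0.7236, 0.0113)
v' = (1.5616, -1.9808, 1.4576)
ω' = (-0.2624, 0.6328, 0.3402)

a = (-0.4800, 0.2400, 0.7200)
p + v·dt = (-0.0720, 0.2400, 0.5120)
new velocity v' = (1.5616, -1.9808, 1.4576)
ω×(Iω) gyroscopic = (-0.0396, -0.0156, 0.0024)
α = I⁻¹(τ − ω×Iω) = (-0.7800, 0.4100, -3.2480)
ω' = ω + α·dt = (-0.2624, 0.6328, 0.3402)
q⊗(0,ω) = (0.5656856, -0.4242642, -0.4242642, 0.2828428)
updated quaternion q' = (0.0226, 0.6897, -0.7236, 0.0113)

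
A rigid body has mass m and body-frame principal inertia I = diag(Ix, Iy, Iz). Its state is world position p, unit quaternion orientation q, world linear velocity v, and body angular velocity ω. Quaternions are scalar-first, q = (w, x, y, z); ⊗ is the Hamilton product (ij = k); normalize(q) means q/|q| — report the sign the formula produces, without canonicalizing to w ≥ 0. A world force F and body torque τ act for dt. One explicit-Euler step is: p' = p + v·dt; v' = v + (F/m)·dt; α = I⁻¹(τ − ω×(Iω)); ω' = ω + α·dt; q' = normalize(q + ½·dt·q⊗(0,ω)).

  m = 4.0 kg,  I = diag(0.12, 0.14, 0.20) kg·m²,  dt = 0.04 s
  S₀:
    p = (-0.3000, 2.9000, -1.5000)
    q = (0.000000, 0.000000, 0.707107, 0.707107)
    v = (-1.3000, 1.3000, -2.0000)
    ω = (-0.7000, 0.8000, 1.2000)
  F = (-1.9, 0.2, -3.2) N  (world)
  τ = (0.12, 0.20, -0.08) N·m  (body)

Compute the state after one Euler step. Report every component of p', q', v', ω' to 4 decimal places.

p' = (-0.3520, 2.9520, -1.5800)
q' = (-0.0283, 0.0057, 0.6968, 0.7166)
v' = (-1.3190, 1.3020, -2.0320)
ω' = (-0.6792, 0.8379, 1.1862)

linear accel F/m = (-0.4750, 0.0500, -0.8000)
new position p' = (-0.3520, 2.9520, -1.5800)
v + (F/m)dt = (-1.3190, 1.3020, -2.0320)
(τ − ω×Iω)/I = (0.5200, 0.9486, -0.3440)
ω' = ω + α·dt = (-0.6792, 0.8379, 1.1862)
Hamilton product q⊗(0,ω) = (-1.4142140, 0.2828428, -0.4949749, 0.4949749)
q + ½dt·q⊗(0,ω), renormalized = (-0.0283, 0.0057, 0.6968, 0.7166)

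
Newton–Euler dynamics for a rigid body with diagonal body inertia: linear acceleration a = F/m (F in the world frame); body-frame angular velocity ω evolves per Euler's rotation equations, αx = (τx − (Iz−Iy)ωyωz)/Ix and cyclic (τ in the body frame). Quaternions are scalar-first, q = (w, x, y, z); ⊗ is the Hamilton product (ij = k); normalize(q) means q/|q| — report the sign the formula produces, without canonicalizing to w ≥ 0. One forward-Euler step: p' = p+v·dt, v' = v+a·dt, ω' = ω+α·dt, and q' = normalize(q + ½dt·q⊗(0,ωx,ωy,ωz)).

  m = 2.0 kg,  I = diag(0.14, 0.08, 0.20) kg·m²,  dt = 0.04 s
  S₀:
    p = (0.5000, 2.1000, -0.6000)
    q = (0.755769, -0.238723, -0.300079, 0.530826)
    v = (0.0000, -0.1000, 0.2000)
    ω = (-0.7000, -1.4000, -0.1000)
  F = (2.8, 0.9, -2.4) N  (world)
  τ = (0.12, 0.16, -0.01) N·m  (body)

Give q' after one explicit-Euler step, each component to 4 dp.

q' = (0.7447, -0.2337, -0.3290, 0.5315)

q⊗(0,ω) = (-0.5341341, 0.2441260, -1.4535271, 0.0485800)
q' = normalize(q + ½dt·q⊗(0,ω)) = (0.7447, -0.2337, -0.3290, 0.5315)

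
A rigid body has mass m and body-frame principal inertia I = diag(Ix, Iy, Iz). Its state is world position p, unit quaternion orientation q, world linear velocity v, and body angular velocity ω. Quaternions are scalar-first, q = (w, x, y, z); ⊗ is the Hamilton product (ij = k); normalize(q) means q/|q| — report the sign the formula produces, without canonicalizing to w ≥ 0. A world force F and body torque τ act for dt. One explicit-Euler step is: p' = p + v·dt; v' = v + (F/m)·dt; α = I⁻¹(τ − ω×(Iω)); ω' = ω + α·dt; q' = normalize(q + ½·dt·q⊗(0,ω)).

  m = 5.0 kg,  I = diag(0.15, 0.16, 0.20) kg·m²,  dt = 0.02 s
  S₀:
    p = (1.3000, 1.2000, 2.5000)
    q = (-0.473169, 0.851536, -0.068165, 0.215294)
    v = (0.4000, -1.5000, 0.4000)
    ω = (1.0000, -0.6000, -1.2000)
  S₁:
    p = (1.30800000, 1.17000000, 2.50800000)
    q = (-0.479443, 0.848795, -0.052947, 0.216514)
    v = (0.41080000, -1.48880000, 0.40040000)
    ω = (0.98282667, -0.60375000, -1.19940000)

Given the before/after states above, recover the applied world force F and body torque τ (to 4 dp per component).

F = (2.7000, 2.8000, 0.1000)
τ = (-0.1000, 0.0300, 0.0000)

Δω = ω₁−ω₀ = (-0.01717333, -0.00375000, 0.00060000)
precession coupling = (0.0288, 0.0600, -0.0060)
applied torque τ = (-0.1000, 0.0300, 0.0000)
v₁ − v₀ = (0.01080000, 0.01120000, 0.00040000)
F = m·Δv/dt = (2.7000, 2.8000, 0.1000)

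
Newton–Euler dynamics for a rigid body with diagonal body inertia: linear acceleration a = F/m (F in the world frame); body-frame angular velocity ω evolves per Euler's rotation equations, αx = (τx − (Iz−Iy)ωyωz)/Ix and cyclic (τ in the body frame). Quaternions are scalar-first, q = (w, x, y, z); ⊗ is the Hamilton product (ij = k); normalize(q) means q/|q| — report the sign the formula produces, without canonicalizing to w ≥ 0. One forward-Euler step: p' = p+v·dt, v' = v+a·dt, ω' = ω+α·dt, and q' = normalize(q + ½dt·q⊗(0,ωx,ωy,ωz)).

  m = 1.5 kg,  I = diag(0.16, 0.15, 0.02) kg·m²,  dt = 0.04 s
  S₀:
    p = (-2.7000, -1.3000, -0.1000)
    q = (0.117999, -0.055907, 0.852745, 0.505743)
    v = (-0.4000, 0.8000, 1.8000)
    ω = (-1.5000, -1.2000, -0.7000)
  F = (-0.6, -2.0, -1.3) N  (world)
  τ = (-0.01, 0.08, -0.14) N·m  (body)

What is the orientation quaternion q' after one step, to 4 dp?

q⊗(0,ω) = (1.2934536, -0.1670284, -0.9393482, 1.2636066)
q' = normalize(q + ½dt·q⊗(0,ω)) = (0.1437, -0.0592, 0.8333, 0.5306)

q' = (0.1437, -0.0592, 0.8333, 0.5306)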